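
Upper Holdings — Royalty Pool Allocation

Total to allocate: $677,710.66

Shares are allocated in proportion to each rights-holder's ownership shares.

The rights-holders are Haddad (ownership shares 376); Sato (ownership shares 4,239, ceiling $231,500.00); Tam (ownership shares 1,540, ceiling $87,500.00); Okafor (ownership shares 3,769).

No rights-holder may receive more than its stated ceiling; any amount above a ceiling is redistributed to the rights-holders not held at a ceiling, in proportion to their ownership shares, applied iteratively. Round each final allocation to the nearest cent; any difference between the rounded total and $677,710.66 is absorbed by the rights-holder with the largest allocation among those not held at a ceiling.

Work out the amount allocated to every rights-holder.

Sum of ownership shares: 9,924.
Unconstrained shares: Haddad 25,677.0665; Sato 289,481.6090; Tam 105,166.7086; Okafor 257,385.2759.
Capped: Sato ($231,500.00), Tam ($87,500.00); balance $358,710.66 reallocated over remaining ownership shares 4,145.
Redistributed shares: Haddad 32,539.2541 → $32,539.25; Okafor 326,171.4059 → $326,171.41.

Haddad: $32,539.25 · Sato: $231,500.00 · Tam: $87,500.00 · Okafor: $326,171.41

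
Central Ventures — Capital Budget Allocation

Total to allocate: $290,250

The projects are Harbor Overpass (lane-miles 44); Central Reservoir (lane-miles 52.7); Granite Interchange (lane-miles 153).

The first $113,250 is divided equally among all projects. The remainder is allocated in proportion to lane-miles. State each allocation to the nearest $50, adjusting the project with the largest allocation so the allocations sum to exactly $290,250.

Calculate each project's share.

Harbor Overpass: $68,950 · Central Reservoir: $75,100 · Granite Interchange: $146,200

Equal tier: $113,250 ÷ 3 = $37,750 apiece.
Remainder $177,000 by lane-miles (total 249.7): Harbor Overpass 31,189.43 → $31,200; Central Reservoir 37,356.43 → $37,350; Granite Interchange 108,454.14 → $108,450.
Totals: Harbor Overpass $37,750 + $31,200 = $68,950; Central Reservoir $37,750 + $37,350 = $75,100; Granite Interchange $37,750 + $108,450 = $146,200.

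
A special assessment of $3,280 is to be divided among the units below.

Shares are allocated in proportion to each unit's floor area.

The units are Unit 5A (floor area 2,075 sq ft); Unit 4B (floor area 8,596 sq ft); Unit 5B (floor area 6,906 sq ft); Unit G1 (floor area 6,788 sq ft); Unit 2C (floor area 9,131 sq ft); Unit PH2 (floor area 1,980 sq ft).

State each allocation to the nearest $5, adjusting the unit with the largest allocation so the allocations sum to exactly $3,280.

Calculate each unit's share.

Unit 5A: $190 | Unit 4B: $795 | Unit 5B: $640 | Unit G1: $630 | Unit 2C: $840 | Unit PH2: $185

Combined floor area = 35,476.
Raw shares: Unit 5A 2,075/35,476 × $3,280 = 191.85; Unit 4B 8,596/35,476 × $3,280 = 794.76; Unit 5B 6,906/35,476 × $3,280 = 638.51; Unit G1 6,788/35,476 × $3,280 = 627.60; Unit 2C 9,131/35,476 × $3,280 = 844.22; Unit PH2 1,980/35,476 × $3,280 = 183.06.
At nearest $5: Unit 5A $190; Unit 4B $795; Unit 5B $640; Unit G1 $630; Unit 2C $845; Unit PH2 $185. Sum = $3,285.
Difference $3,280 − $3,285 = −$5 applied to largest allocation (Unit 2C): Unit 2C becomes $840.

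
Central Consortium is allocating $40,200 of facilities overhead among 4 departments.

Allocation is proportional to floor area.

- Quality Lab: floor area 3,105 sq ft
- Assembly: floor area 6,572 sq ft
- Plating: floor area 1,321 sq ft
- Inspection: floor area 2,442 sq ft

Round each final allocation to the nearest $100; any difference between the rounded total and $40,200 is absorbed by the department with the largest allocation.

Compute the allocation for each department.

Floor area total: 13,440.
Raw shares: Quality Lab 3,105/13,440 × $40,200 = 9,287.28; Assembly 6,572/13,440 × $40,200 = 19,657.32; Plating 1,321/13,440 × $40,200 = 3,951.21; Inspection 2,442/13,440 × $40,200 = 7,304.20.
After rounding ($100): Quality Lab $9,300; Assembly $19,700; Plating $4,000; Inspection $7,300. Sum = $40,300.
Difference $40,200 − $40,300 = −$100 applied to largest allocation (Assembly): Assembly becomes $19,600.

Quality Lab: $9,300 · Assembly: $19,600 · Plating: $4,000 · Inspection: $7,300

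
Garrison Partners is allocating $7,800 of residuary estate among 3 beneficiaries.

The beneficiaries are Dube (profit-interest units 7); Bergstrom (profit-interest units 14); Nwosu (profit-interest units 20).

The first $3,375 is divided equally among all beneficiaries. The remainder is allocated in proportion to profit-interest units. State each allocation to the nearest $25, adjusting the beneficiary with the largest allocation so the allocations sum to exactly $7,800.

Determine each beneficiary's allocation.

Equal tier: $3,375 ÷ 3 = $1,125 apiece.
Remainder $4,425 by profit-interest units (total 41): Dube 755.49 → $750; Bergstrom 1,510.98 → $1,500; Nwosu 2,158.54 → $2,150.
Rounding difference +$25 on remainder applied to Nwosu.
Totals: Dube $1,125 + $750 = $1,875; Bergstrom $1,125 + $1,500 = $2,625; Nwosu $1,125 + $2,175 = $3,300.

Dube: $1,875; Bergstrom: $2,625; Nwosu: $3,300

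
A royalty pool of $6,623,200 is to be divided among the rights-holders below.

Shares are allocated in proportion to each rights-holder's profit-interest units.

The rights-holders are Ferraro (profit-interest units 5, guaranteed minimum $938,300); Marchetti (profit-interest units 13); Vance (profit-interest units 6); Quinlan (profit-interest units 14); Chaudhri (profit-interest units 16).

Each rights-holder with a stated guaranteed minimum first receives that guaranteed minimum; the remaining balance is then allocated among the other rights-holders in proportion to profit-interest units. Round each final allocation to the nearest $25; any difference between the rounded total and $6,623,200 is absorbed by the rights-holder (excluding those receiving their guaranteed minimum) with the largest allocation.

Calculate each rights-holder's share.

Ferraro: $938,300 | Marchetti: $1,508,250 | Vance: $696,100 | Quinlan: $1,624,250 | Chaudhri: $1,856,300

Minimums first: Ferraro $938,300. Residual $5,684,900.
Residual split over remaining profit-interest units 49: Marchetti 1,508,238.78 → $1,508,250; Vance 696,110.20 → $696,100; Quinlan 1,624,257.14 → $1,624,250; Chaudhri 1,856,293.88 → $1,856,300.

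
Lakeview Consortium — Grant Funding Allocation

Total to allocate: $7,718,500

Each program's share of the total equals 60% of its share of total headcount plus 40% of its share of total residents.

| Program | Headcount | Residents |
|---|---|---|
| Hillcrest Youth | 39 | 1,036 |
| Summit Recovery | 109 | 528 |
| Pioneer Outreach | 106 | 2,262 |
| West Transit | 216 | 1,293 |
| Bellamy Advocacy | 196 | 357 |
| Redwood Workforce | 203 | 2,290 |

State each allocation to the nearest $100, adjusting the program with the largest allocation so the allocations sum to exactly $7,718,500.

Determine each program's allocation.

Hillcrest Youth: $619,700 · Summit Recovery: $790,800 · Pioneer Outreach: $1,464,200 · West Transit: $1,665,200 · Bellamy Advocacy: $1,186,500 · Redwood Workforce: $1,992,100

Headcount total 869; residents total 7,766.
Composite weights (60% headcount + 40% residents): Hillcrest Youth 0.0803; Summit Recovery 0.1025; Pioneer Outreach 0.1897; West Transit 0.2157; Bellamy Advocacy 0.1537; Redwood Workforce 0.2581.
Unrounded shares: Hillcrest Youth 619,705.29; Summit Recovery 790,794.18; Pioneer Outreach 1,464,164.15; West Transit 1,665,150.06; Bellamy Advocacy 1,186,455.46; Redwood Workforce 1,992,230.86.
Rounded to nearest $100: Hillcrest Youth $619,700; Summit Recovery $790,800; Pioneer Outreach $1,464,200; West Transit $1,665,200; Bellamy Advocacy $1,186,500; Redwood Workforce $1,992,200. Sum = $7,718,600.
Difference $7,718,500 − $7,718,600 = −$100 applied to largest allocation (Redwood Workforce): Redwood Workforce becomes $1,992,100.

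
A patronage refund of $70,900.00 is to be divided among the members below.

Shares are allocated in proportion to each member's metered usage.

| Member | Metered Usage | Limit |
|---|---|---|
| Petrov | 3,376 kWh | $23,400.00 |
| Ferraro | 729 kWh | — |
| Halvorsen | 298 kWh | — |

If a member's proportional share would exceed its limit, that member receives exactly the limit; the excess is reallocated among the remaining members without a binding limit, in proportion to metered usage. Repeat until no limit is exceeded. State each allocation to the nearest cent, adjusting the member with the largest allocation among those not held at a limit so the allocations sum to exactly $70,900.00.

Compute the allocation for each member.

Total metered usage = 4,403.
Proportional shares (ignoring caps): Petrov 54,362.5710; Ferraro 11,738.8372; Halvorsen 4,798.5919.
Cap binds for Petrov ($23,400.00); remaining pool $47,500.00 reallocated over remaining metered usage 1,027.
Remaining shares: Ferraro 33,717.1373 → $33,717.14; Halvorsen 13,782.8627 → $13,782.86.

Petrov: $23,400.00 · Ferraro: $33,717.14 · Halvorsen: $13,782.86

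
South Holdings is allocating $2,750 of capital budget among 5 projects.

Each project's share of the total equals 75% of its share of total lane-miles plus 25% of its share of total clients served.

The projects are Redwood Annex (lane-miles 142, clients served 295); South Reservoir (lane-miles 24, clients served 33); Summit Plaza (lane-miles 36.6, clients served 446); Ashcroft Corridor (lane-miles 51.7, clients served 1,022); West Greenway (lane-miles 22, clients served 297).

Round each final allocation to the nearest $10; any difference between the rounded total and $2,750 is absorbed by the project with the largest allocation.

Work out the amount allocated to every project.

Redwood Annex: $1,160 | South Reservoir: $190 | Summit Plaza: $420 | Ashcroft Corridor: $720 | West Greenway: $260

Totals — lane-miles 276.3, clients served 2,093.
Blended shares (75% lane-miles + 25% clients served): Redwood Annex 0.4207; South Reservoir 0.0691; Summit Plaza 0.1526; Ashcroft Corridor 0.2624; West Greenway 0.0952.
Unrounded shares: Redwood Annex 1,156.89; South Reservoir 189.99; Summit Plaza 419.71; Ashcroft Corridor 721.63; West Greenway 261.78.
At nearest $10: Redwood Annex $1,160; South Reservoir $190; Summit Plaza $420; Ashcroft Corridor $720; West Greenway $260. Sum = $2,750.
No rounding difference to absorb.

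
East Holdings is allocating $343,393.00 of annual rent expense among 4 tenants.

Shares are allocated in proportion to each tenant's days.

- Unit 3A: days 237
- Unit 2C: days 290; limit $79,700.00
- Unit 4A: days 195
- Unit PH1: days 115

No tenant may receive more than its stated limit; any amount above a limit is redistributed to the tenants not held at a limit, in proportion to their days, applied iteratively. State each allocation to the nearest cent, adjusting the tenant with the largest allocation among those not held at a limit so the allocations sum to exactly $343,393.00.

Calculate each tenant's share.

Sum of days: 837.
Pro-rata shares before constraints: Unit 3A 97,233.1434; Unit 2C 118,977.2640; Unit 4A 80,001.9534; Unit PH1 47,180.6392.
Capped: Unit 2C ($79,700.00); residual $263,693.00 reallocated over remaining days 547.
Remaining shares: Unit 3A 114,250.8976 → $114,250.90; Unit 4A 94,003.9031 → $94,003.90; Unit PH1 55,438.1993 → $55,438.20.

Unit 3A: $114,250.90 | Unit 2C: $79,700.00 | Unit 4A: $94,003.90 | Unit PH1: $55,438.20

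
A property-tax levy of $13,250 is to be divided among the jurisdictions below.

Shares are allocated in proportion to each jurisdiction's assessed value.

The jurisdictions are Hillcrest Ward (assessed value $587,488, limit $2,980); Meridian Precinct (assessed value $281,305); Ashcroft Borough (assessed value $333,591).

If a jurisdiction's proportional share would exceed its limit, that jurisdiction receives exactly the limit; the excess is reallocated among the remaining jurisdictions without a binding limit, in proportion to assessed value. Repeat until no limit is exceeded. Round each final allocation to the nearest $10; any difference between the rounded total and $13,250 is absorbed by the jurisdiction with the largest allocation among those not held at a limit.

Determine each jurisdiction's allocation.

Total assessed value = 1,202,384.
Proportional shares (ignoring caps): Hillcrest Ward 6,473.99; Meridian Precinct 3,099.92; Ashcroft Borough 3,676.10.
Capped: Hillcrest Ward ($2,980); remaining pool $10,270 reallocated over remaining assessed value 614,896.
Redistributed shares: Meridian Precinct 4,698.36 → $4,700; Ashcroft Borough 5,571.64 → $5,570.

Hillcrest Ward: $2,980 | Meridian Precinct: $4,700 | Ashcroft Borough: $5,570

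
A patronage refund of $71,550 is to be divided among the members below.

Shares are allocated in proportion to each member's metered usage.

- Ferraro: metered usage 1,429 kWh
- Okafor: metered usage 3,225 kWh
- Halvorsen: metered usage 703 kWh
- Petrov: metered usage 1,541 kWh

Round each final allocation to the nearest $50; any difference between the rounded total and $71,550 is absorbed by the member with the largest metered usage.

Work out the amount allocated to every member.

Metered usage total: 1,429 + 3,225 + 703 + 1,541 = 6,898.
Proportional shares: Ferraro 14,822.41; Okafor 33,451.54; Halvorsen 7,291.92; Petrov 15,984.13.
After rounding ($50): Ferraro $14,800; Okafor $33,450; Halvorsen $7,300; Petrov $16,000. Sum = $71,550.
Rounded total matches; no reconciliation needed.

Ferraro: $14,800 | Okafor: $33,450 | Halvorsen: $7,300 | Petrov: $16,000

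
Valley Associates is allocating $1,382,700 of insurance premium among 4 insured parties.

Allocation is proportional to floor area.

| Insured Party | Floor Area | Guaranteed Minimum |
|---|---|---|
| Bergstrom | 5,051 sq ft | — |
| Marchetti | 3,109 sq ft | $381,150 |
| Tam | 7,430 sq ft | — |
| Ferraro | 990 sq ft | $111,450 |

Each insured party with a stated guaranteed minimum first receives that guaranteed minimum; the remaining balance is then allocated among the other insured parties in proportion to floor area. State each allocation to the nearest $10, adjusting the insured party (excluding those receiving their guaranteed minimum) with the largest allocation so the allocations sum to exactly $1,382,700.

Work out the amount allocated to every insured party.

Bergstrom: $360,220 · Marchetti: $381,150 · Tam: $529,880 · Ferraro: $111,450

Guaranteed amounts: Marchetti $381,150; Ferraro $111,450. Residual $890,100.
Residual split over remaining floor area 12,481: Bergstrom 360,219.14 → $360,220; Tam 529,880.86 → $529,880.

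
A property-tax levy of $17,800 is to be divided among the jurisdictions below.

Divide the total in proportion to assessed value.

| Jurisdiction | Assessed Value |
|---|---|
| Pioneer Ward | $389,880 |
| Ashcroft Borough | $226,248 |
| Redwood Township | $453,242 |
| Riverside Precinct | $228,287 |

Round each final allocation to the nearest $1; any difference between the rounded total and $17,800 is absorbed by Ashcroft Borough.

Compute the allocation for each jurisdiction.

Pioneer Ward: $5,348 · Ashcroft Borough: $3,104 · Redwood Township: $6,217 · Riverside Precinct: $3,131

Total assessed value = 1,297,657.
Raw shares: Pioneer Ward 389,880/1,297,657 × $17,800 = 5,348.00; Ashcroft Borough 226,248/1,297,657 × $17,800 = 3,103.45; Redwood Township 453,242/1,297,657 × $17,800 = 6,217.13; Riverside Precinct 228,287/1,297,657 × $17,800 = 3,131.42.
At nearest $1: Pioneer Ward $5,348; Ashcroft Borough $3,103; Redwood Township $6,217; Riverside Precinct $3,131. Sum = $17,799.
Difference $17,800 − $17,799 = +$1 applied to Ashcroft Borough: Ashcroft Borough becomes $3,104.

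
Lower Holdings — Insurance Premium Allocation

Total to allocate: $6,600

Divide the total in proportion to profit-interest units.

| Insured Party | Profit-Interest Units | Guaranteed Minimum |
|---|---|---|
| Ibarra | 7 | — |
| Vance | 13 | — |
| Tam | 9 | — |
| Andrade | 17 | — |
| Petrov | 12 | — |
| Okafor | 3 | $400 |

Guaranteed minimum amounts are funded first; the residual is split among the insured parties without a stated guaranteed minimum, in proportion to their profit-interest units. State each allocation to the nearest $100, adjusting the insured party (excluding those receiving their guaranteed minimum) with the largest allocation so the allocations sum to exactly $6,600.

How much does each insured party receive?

Ibarra: $700 · Vance: $1,400 · Tam: $1,000 · Andrade: $1,800 · Petrov: $1,300 · Okafor: $400

Minimums first: Okafor $400. Residual $6,200.
Residual split over remaining profit-interest units 58: Ibarra 748.28 → $700; Vance 1,389.66 → $1,400; Tam 962.07 → $1,000; Andrade 1,817.24 → $1,800; Petrov 1,282.76 → $1,300.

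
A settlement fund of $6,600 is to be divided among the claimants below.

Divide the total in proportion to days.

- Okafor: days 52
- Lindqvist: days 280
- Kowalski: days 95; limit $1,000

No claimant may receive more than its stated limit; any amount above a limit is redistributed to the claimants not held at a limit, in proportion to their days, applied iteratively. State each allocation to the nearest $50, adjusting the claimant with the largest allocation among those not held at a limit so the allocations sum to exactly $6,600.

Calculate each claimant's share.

Combined days = 427.
Unconstrained shares: Okafor 803.75; Lindqvist 4,327.87; Kowalski 1,468.38.
Capped: Kowalski ($1,000); residual $5,600 reallocated over remaining days 332.
Shares after redistribution: Okafor 877.11 → $900; Lindqvist 4,722.89 → $4,700.

Okafor: $900 | Lindqvist: $4,700 | Kowalski: $1,000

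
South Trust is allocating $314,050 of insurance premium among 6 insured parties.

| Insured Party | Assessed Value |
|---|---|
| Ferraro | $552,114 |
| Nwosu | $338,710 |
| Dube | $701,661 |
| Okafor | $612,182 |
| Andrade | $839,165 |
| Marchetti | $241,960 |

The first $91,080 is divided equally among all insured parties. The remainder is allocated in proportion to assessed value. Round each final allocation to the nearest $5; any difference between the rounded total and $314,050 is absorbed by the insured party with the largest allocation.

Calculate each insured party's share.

Ferraro: $52,645; Nwosu: $38,165; Dube: $62,795; Okafor: $56,720; Andrade: $72,125; Marchetti: $31,600

Equal tier: $91,080 ÷ 6 = $15,180 apiece.
Remainder $222,970 by assessed value (total 3,285,792): Ferraro 37,465.81 → $37,465; Nwosu 22,984.46 → $22,985; Dube 47,613.89 → $47,615; Okafor 41,541.95 → $41,540; Andrade 56,944.75 → $56,945; Marchetti 16,419.12 → $16,420.
Totals: Ferraro $15,180 + $37,465 = $52,645; Nwosu $15,180 + $22,985 = $38,165; Dube $15,180 + $47,615 = $62,795; Okafor $15,180 + $41,540 = $56,720; Andrade $15,180 + $56,945 = $72,125; Marchetti $15,180 + $16,420 = $31,600.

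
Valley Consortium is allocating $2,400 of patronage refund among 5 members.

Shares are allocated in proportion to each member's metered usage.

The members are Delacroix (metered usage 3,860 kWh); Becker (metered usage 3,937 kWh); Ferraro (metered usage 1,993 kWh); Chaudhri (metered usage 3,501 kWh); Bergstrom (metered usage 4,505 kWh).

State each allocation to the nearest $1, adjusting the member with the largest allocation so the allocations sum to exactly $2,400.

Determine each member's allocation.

Delacroix: $521; Becker: $531; Ferraro: $269; Chaudhri: $472; Bergstrom: $607

Combined metered usage = 17,796.
Raw shares: Delacroix 3,860/17,796 × $2,400 = 520.57; Becker 3,937/17,796 × $2,400 = 530.95; Ferraro 1,993/17,796 × $2,400 = 268.78; Chaudhri 3,501/17,796 × $2,400 = 472.15; Bergstrom 4,505/17,796 × $2,400 = 607.55.
Rounded to nearest $1: Delacroix $521; Becker $531; Ferraro $269; Chaudhri $472; Bergstrom $608. Sum = $2,401.
Difference $2,400 − $2,401 = −$1 applied to largest allocation (Bergstrom): Bergstrom becomes $607.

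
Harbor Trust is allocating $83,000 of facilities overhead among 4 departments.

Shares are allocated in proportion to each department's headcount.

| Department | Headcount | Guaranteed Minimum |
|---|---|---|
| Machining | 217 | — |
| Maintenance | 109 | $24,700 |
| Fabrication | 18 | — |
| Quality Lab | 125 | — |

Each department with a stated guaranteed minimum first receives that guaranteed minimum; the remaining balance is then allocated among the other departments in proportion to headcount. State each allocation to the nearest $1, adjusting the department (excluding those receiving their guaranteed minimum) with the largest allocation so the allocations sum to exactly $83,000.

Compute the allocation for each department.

Machining: $35,142 | Maintenance: $24,700 | Fabrication: $2,915 | Quality Lab: $20,243

Fund the minimums — Maintenance $24,700. Remaining pool $58,300.
Remaining pool split over remaining headcount 360: Machining 35,141.94 → $35,142; Fabrication 2,915.00 → $2,915; Quality Lab 20,243.06 → $20,243.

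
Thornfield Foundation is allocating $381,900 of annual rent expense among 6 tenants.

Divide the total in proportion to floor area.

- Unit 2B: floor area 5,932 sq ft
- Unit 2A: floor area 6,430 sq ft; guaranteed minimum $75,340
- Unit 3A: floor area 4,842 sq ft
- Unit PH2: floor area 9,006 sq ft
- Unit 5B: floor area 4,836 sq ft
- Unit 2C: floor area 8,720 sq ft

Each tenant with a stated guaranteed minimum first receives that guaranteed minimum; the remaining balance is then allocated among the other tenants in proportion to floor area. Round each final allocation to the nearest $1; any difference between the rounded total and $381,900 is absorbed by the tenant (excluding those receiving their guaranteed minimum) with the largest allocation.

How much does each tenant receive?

Minimums first: Unit 2A $75,340. Remaining pool $306,560.
Remaining pool split over remaining floor area 33,336: Unit 2B 54,551.05 → $54,551; Unit 3A 44,527.34 → $44,527; Unit PH2 82,819.76 → $82,820; Unit 5B 44,472.17 → $44,472; Unit 2C 80,189.68 → $80,190.

Unit 2B: $54,551 · Unit 2A: $75,340 · Unit 3A: $44,527 · Unit PH2: $82,820 · Unit 5B: $44,472 · Unit 2C: $80,190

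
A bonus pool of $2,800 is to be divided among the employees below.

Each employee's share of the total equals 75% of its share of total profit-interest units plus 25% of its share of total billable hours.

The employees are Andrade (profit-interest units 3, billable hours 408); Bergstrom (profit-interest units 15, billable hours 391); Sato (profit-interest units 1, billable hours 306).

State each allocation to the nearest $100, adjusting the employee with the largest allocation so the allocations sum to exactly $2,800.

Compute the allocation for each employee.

Andrade: $600; Bergstrom: $1,900; Sato: $300

Totals — profit-interest units 19, billable hours 1,105.
Blended shares (75% profit-interest units + 25% billable hours): Andrade 0.2107; Bergstrom 0.6806; Sato 0.1087.
Raw shares: Andrade 590.04; Bergstrom 1,905.59; Sato 304.37.
At nearest $100: Andrade $600; Bergstrom $1,900; Sato $300. Sum = $2,800.
No rounding difference to absorb.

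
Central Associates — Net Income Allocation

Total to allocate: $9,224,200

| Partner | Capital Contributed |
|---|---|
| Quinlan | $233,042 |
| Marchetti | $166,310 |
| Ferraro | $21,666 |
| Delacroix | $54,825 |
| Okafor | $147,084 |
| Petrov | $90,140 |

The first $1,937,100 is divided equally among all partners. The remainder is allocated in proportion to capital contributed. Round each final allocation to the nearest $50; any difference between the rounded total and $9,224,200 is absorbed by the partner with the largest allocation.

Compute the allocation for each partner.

Quinlan: $2,704,400; Marchetti: $2,022,450; Ferraro: $544,250; Delacroix: $883,150; Okafor: $1,825,950; Petrov: $1,244,000

First tranche $1,937,100 split equally: $322,850 each.
Remainder $7,287,100 by capital contributed (total 713,067): Quinlan 2,381,543.89 → $2,381,550; Marchetti 1,699,584.47 → $1,699,600; Ferraro 221,413.01 → $221,400; Delacroix 560,277.31 → $560,300; Okafor 1,503,106.74 → $1,503,100; Petrov 921,174.58 → $921,150.
Totals: Quinlan $322,850 + $2,381,550 = $2,704,400; Marchetti $322,850 + $1,699,600 = $2,022,450; Ferraro $322,850 + $221,400 = $544,250; Delacroix $322,850 + $560,300 = $883,150; Okafor $322,850 + $1,503,100 = $1,825,950; Petrov $322,850 + $921,150 = $1,244,000.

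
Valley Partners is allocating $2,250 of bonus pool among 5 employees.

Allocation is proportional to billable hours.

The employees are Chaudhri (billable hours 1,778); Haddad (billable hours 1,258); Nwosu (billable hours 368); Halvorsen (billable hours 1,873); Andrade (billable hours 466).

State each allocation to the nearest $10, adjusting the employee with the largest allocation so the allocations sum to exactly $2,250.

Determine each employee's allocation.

Chaudhri: $700 | Haddad: $490 | Nwosu: $140 | Halvorsen: $740 | Andrade: $180

Total billable hours = 5,743.
Proportional shares: Chaudhri 1,778/5,743 × $2,250 = 696.59; Haddad 1,258/5,743 × $2,250 = 492.86; Nwosu 368/5,743 × $2,250 = 144.18; Halvorsen 1,873/5,743 × $2,250 = 733.81; Andrade 466/5,743 × $2,250 = 182.57.
After rounding ($10): Chaudhri $700; Haddad $490; Nwosu $140; Halvorsen $730; Andrade $180. Sum = $2,240.
Difference $2,250 − $2,240 = +$10 applied to largest allocation (Halvorsen): Halvorsen becomes $740.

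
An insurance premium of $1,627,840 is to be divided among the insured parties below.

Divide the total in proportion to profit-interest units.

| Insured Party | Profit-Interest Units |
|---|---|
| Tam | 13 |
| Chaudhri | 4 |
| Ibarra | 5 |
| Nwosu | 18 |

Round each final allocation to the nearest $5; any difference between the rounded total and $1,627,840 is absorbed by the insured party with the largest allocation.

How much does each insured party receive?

Sum of profit-interest units: 40.
Unrounded shares: Tam 13/40 × $1,627,840 = 529,048.00; Chaudhri 4/40 × $1,627,840 = 162,784.00; Ibarra 5/40 × $1,627,840 = 203,480.00; Nwosu 18/40 × $1,627,840 = 732,528.00.
After rounding ($5): Tam $529,050; Chaudhri $162,785; Ibarra $203,480; Nwosu $732,530. Sum = $1,627,845.
Difference $1,627,840 − $1,627,845 = −$5 applied to largest allocation (Nwosu): Nwosu becomes $732,525.

Tam: $529,050; Chaudhri: $162,785; Ibarra: $203,480; Nwosu: $732,525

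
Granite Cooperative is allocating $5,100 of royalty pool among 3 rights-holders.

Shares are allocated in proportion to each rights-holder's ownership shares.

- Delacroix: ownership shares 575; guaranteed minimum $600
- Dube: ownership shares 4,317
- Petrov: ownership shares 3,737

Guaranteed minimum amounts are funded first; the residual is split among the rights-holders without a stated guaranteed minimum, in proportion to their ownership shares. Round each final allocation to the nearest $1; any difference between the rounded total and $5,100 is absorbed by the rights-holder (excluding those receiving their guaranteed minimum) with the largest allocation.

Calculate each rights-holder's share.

Minimums first: Delacroix $600. Residual $4,500.
Residual split over remaining ownership shares 8,054: Dube 2,412.03 → $2,412; Petrov 2,087.97 → $2,088.

Delacroix: $600; Dube: $2,412; Petrov: $2,088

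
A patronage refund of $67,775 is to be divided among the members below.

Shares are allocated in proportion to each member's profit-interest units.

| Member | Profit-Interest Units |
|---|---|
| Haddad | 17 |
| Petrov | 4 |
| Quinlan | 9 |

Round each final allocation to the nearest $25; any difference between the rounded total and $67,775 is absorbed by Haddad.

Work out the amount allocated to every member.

Total profit-interest units = 30.
Raw shares: Haddad 17/30 × $67,775 = 38,405.83; Petrov 4/30 × $67,775 = 9,036.67; Quinlan 9/30 × $67,775 = 20,332.50.
At nearest $25: Haddad $38,400; Petrov $9,025; Quinlan $20,325. Sum = $67,750.
Difference $67,775 − $67,750 = +$25 applied to Haddad: Haddad becomes $38,425.

Haddad: $38,425 | Petrov: $9,025 | Quinlan: $20,325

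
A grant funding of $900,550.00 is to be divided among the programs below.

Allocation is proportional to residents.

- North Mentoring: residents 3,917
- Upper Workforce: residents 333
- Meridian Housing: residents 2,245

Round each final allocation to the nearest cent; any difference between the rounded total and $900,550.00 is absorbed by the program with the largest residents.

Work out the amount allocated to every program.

Total residents = 3,917 + 333 + 2,245 = 6,495.
Proportional shares: North Mentoring 543,103.0562; Upper Workforce 46,171.3857; Meridian Housing 311,275.5581.
After rounding (cent): North Mentoring $543,103.06; Upper Workforce $46,171.39; Meridian Housing $311,275.56. Sum = $900,550.01.
Difference $900,550.00 − $900,550.01 = −$0.01 applied to largest residents (North Mentoring): North Mentoring becomes $543,103.05.

North Mentoring: $543,103.05 · Upper Workforce: $46,171.39 · Meridian Housing: $311,275.56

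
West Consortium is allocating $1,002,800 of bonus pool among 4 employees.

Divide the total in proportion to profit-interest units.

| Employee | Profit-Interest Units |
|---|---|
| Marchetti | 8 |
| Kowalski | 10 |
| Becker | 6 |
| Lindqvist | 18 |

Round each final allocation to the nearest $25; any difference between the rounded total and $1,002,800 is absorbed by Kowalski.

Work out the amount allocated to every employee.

Marchetti: $191,000; Kowalski: $238,775; Becker: $143,250; Lindqvist: $429,775

Combined profit-interest units = 42.
Unrounded shares: Marchetti 8/42 × $1,002,800 = 191,009.52; Kowalski 10/42 × $1,002,800 = 238,761.90; Becker 6/42 × $1,002,800 = 143,257.14; Lindqvist 18/42 × $1,002,800 = 429,771.43.
Rounded to nearest $25: Marchetti $191,000; Kowalski $238,750; Becker $143,250; Lindqvist $429,775. Sum = $1,002,775.
Difference $1,002,800 − $1,002,775 = +$25 applied to Kowalski: Kowalski becomes $238,775.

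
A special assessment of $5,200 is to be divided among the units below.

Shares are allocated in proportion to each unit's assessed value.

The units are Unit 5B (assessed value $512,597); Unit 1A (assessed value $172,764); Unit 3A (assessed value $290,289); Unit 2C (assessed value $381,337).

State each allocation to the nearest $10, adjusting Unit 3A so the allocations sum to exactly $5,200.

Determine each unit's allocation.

Combined assessed value = 1,356,987.
Proportional shares: Unit 5B 512,597/1,356,987 × $5,200 = 1,964.28; Unit 1A 172,764/1,356,987 × $5,200 = 662.03; Unit 3A 290,289/1,356,987 × $5,200 = 1,112.39; Unit 2C 381,337/1,356,987 × $5,200 = 1,461.29.
At nearest $10: Unit 5B $1,960; Unit 1A $660; Unit 3A $1,110; Unit 2C $1,460. Sum = $5,190.
Difference $5,200 − $5,190 = +$10 applied to Unit 3A: Unit 3A becomes $1,120.

Unit 5B: $1,960; Unit 1A: $660; Unit 3A: $1,120; Unit 2C: $1,460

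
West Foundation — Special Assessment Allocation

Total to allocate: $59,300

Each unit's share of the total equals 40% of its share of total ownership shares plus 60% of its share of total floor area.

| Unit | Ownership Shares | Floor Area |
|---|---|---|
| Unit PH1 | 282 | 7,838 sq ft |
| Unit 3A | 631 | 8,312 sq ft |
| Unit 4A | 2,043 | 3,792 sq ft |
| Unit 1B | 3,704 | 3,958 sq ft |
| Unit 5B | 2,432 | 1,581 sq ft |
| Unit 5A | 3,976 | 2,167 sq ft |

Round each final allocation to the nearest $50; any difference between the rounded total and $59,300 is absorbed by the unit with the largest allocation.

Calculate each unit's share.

Unit PH1: $10,600; Unit 3A: $11,850; Unit 4A: $8,600; Unit 1B: $11,800; Unit 5B: $6,450; Unit 5A: $10,000

Ownership shares total 13,068; floor area total 27,648.
Composite weights (40% ownership shares + 60% floor area): Unit PH1 0.1787; Unit 3A 0.1997; Unit 4A 0.1448; Unit 1B 0.1993; Unit 5B 0.1088; Unit 5A 0.1687.
Raw shares: Unit PH1 10,598.53; Unit 3A 11,841.99; Unit 4A 8,588.19; Unit 1B 11,816.73; Unit 5B 6,448.95; Unit 5A 10,005.62.
At nearest $50: Unit PH1 $10,600; Unit 3A $11,850; Unit 4A $8,600; Unit 1B $11,800; Unit 5B $6,450; Unit 5A $10,000. Sum = $59,300.
Sum already equals the total — no adjustment.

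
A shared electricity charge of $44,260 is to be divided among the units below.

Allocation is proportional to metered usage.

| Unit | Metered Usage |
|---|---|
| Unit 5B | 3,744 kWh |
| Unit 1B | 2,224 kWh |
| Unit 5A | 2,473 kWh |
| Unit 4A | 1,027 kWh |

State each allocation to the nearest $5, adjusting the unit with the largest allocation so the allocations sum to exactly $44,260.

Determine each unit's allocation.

Unit 5B: $17,505; Unit 1B: $10,395; Unit 5A: $11,560; Unit 4A: $4,800

Metered usage total: 9,468.
Pro-rata amounts: Unit 5B 3,744/9,468 × $44,260 = 17,502.05; Unit 1B 2,224/9,468 × $44,260 = 10,396.52; Unit 5A 2,473/9,468 × $44,260 = 11,560.52; Unit 4A 1,027/9,468 × $44,260 = 4,800.91.
At nearest $5: Unit 5B $17,500; Unit 1B $10,395; Unit 5A $11,560; Unit 4A $4,800. Sum = $44,255.
Difference $44,260 − $44,255 = +$5 applied to largest allocation (Unit 5B): Unit 5B becomes $17,505.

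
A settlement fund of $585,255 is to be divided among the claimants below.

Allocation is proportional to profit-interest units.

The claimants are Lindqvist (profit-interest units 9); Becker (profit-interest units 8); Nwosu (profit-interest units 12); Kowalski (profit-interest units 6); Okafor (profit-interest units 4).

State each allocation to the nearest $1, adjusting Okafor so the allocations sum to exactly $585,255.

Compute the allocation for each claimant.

Lindqvist: $135,059 · Becker: $120,052 · Nwosu: $180,078 · Kowalski: $90,039 · Okafor: $60,027

Total profit-interest units = 39.
Raw shares: Lindqvist 9/39 × $585,255 = 135,058.85; Becker 8/39 × $585,255 = 120,052.31; Nwosu 12/39 × $585,255 = 180,078.46; Kowalski 6/39 × $585,255 = 90,039.23; Okafor 4/39 × $585,255 = 60,026.15.
At nearest $1: Lindqvist $135,059; Becker $120,052; Nwosu $180,078; Kowalski $90,039; Okafor $60,026. Sum = $585,254.
Difference $585,255 − $585,254 = +$1 applied to Okafor: Okafor becomes $60,027.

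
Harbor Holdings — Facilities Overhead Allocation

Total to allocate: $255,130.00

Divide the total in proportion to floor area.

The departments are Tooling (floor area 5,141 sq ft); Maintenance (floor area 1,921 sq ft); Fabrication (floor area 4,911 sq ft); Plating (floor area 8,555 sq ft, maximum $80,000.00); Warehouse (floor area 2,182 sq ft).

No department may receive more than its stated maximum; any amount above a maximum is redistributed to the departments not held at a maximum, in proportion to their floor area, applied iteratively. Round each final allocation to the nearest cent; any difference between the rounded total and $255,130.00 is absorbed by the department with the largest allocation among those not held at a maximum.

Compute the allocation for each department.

Tooling: $63,606.03 | Maintenance: $23,767.20 | Fabrication: $60,760.40 | Plating: $80,000.00 | Warehouse: $26,996.37

Sum of floor area: 22,710.
Pro-rata shares before constraints: Tooling 57,755.3206; Maintenance 21,581.0097; Fabrication 55,171.4412; Plating 96,109.0775; Warehouse 24,513.1510.
Held at cap: Plating ($80,000.00); balance $175,130.00 reallocated over remaining floor area 14,155.
Shares after redistribution: Tooling 63,606.0283 → $63,606.03; Maintenance 23,767.2010 → $23,767.20; Fabrication 60,760.3977 → $60,760.40; Warehouse 26,996.3730 → $26,996.37.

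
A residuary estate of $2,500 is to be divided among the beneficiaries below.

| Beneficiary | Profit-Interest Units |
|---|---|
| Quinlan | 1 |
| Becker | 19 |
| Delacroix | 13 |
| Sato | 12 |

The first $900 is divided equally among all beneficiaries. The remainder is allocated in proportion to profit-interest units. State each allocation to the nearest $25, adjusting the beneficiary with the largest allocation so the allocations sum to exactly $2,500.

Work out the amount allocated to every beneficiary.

Equal tier: $900 ÷ 4 = $225 apiece.
Remainder $1,600 by profit-interest units (total 45): Quinlan 35.56 → $25; Becker 675.56 → $675; Delacroix 462.22 → $450; Sato 426.67 → $425.
Rounding difference +$25 on remainder applied to Becker.
Totals: Quinlan $225 + $25 = $250; Becker $225 + $700 = $925; Delacroix $225 + $450 = $675; Sato $225 + $425 = $650.

Quinlan: $250; Becker: $925; Delacroix: $675; Sato: $650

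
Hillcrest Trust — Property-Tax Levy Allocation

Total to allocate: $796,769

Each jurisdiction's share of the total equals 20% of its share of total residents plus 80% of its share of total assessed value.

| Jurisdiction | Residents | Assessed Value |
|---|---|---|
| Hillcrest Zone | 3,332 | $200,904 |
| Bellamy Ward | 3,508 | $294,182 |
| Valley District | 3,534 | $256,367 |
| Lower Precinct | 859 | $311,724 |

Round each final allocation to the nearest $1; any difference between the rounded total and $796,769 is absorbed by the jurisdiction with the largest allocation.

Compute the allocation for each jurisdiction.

Residents total 11,233; assessed value total 1,063,177.
Composite weights (20% residents + 80% assessed value): Hillcrest Zone 0.2105; Bellamy Ward 0.2838; Valley District 0.2558; Lower Precinct 0.2499.
Pro-rata amounts: Hillcrest Zone 167,718.10; Bellamy Ward 226,138.60; Valley District 203,835.90; Lower Precinct 199,076.40.
After rounding ($1): Hillcrest Zone $167,718; Bellamy Ward $226,139; Valley District $203,836; Lower Precinct $199,076. Sum = $796,769.
Rounded total matches; no reconciliation needed.

Hillcrest Zone: $167,718; Bellamy Ward: $226,139; Valley District: $203,836; Lower Precinct: $199,076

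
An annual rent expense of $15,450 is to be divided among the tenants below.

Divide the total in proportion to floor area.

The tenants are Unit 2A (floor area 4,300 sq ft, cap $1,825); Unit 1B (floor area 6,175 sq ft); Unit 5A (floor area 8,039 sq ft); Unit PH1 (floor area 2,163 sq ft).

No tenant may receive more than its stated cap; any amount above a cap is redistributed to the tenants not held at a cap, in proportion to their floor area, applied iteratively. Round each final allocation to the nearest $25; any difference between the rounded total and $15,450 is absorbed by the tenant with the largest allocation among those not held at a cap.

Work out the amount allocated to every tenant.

Unit 2A: $1,825; Unit 1B: $5,125; Unit 5A: $6,700; Unit PH1: $1,800

Total floor area = 20,677.
Pro-rata shares before constraints: Unit 2A 3,212.99; Unit 1B 4,614.00; Unit 5A 6,006.80; Unit PH1 1,616.21.
Cap binds for Unit 2A ($1,825); residual $13,625 reallocated over remaining floor area 16,377.
Redistributed shares: Unit 1B 5,137.35 → $5,125; Unit 5A 6,688.12 → $6,700; Unit PH1 1,799.53 → $1,800.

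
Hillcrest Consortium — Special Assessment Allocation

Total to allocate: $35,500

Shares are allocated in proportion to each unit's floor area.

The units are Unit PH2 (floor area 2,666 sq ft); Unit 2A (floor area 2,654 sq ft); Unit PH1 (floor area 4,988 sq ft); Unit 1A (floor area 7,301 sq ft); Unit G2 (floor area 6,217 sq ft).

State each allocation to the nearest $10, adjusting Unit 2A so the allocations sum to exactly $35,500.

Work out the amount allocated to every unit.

Unit PH2: $3,970 · Unit 2A: $3,960 · Unit PH1: $7,430 · Unit 1A: $10,880 · Unit G2: $9,260

Combined floor area = 23,826.
Pro-rata amounts: Unit PH2 2,666/23,826 × $35,500 = 3,972.26; Unit 2A 2,654/23,826 × $35,500 = 3,954.38; Unit PH1 4,988/23,826 × $35,500 = 7,431.97; Unit 1A 7,301/23,826 × $35,500 = 10,878.26; Unit G2 6,217/23,826 × $35,500 = 9,263.14.
Rounded to nearest $10: Unit PH2 $3,970; Unit 2A $3,950; Unit PH1 $7,430; Unit 1A $10,880; Unit G2 $9,260. Sum = $35,490.
Difference $35,500 − $35,490 = +$10 applied to Unit 2A: Unit 2A becomes $3,960.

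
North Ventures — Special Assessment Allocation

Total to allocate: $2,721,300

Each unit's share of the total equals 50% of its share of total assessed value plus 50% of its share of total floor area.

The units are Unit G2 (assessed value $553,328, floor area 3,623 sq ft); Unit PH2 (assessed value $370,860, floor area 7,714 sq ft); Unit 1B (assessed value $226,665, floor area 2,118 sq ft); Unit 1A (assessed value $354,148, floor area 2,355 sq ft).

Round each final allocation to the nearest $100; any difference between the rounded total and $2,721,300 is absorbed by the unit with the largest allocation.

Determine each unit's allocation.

Assessed value total 1,505,001; floor area total 15,810.
Blended shares (50% assessed value + 50% floor area): Unit G2 0.2984; Unit PH2 0.3672; Unit 1B 0.1423; Unit 1A 0.1921.
Unrounded shares: Unit G2 812,060.84; Unit PH2 999,176.29; Unit 1B 387,205.23; Unit 1A 522,857.64.
After rounding ($100): Unit G2 $812,100; Unit PH2 $999,200; Unit 1B $387,200; Unit 1A $522,900. Sum = $2,721,400.
Difference $2,721,300 − $2,721,400 = −$100 applied to largest allocation (Unit PH2): Unit PH2 becomes $999,100.

Unit G2: $812,100 | Unit PH2: $999,100 | Unit 1B: $387,200 | Unit 1A: $522,900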